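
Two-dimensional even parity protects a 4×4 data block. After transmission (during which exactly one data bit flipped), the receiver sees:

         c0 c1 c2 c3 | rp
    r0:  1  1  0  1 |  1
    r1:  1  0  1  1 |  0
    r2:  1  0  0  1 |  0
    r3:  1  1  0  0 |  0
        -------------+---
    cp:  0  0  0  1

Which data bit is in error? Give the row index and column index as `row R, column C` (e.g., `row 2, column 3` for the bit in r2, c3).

row 1, column 2

Recompute each row's even parity and compare to rp:
  r0: data parity 1, sent rp 1 → ok
  r1: data parity 1, sent rp 0 → mismatch
  r2: data parity 0, sent rp 0 → ok
  r3: data parity 0, sent rp 0 → ok
Recompute each column's even parity and compare to cp:
  c0: data parity 0, sent cp 0 → ok
  c1: data parity 0, sent cp 0 → ok
  c2: data parity 1, sent cp 0 → mismatch
  c3: data parity 1, sent cp 1 → ok
Exactly one row (r1) and one column (c2) fail → the flipped bit is at their intersection.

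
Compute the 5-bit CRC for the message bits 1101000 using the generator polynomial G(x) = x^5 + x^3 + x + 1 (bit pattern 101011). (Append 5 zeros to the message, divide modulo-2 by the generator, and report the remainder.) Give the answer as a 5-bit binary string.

Append 5 zeros: 110100000000. Divide by 101011 (XOR where the leading bit is 1):
  pos 0: 110100 XOR 101011 = 011111
  pos 1: 111110 XOR 101011 = 010101
  pos 2: 101010 XOR 101011 = 000001
Remainder (last 5 bits) = 10000. This is the CRC / FCS.

10000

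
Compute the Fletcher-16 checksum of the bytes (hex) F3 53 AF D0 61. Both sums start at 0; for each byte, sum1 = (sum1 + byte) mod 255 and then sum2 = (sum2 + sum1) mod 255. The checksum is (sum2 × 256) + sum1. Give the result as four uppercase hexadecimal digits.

2329

Running sums (mod 255):
  after byte 0 (F3): sum1=243, sum2=243
  after byte 1 (53): sum1=71, sum2=59
  after byte 2 (AF): sum1=246, sum2=50
  after byte 3 (D0): sum1=199, sum2=249
  after byte 4 (61): sum1=41, sum2=35
Checksum = sum2·256 + sum1 = 35·256 + 41 = 9001 = 0x2329.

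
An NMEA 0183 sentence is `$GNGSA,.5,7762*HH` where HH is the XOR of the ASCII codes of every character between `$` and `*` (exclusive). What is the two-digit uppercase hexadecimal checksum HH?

XOR the ASCII codes of the payload characters:
  'G' = 0x47 → acc = 0x47
  'N' = 0x4E → acc = 0x09
  'G' = 0x47 → acc = 0x4E
  'S' = 0x53 → acc = 0x1D
  'A' = 0x41 → acc = 0x5C
  ',' = 0x2C → acc = 0x70
  '.' = 0x2E → acc = 0x5E
  '5' = 0x35 → acc = 0x6B
  ',' = 0x2C → acc = 0x47
  '7' = 0x37 → acc = 0x70
  '7' = 0x37 → acc = 0x47
  '6' = 0x36 → acc = 0x71
  '2' = 0x32 → acc = 0x43
Checksum = 0x43.

43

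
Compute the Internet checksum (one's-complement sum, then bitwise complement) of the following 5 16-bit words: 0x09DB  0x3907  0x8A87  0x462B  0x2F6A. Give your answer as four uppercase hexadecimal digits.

BD00

One's-complement addition (fold any carry out of bit 15 back into bit 0):
  0x09DB + 0x3907 = 0x042E2
  0x42E2 + 0x8A87 = 0x0CD69
  0xCD69 + 0x462B = 0x11394 → wrap carry → 0x1395
  0x1395 + 0x2F6A = 0x042FF
One's-complement sum = 0x42FF.
Checksum = ~0x42FF & 0xFFFF = 0xBD00.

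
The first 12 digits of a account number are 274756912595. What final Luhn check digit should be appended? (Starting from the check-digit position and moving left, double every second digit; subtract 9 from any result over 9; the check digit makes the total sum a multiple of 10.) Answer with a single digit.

Partial digits right→left: 5 9 5 2 1 9 6 5 7 4 7 2
Double every second digit counting from the check-digit position (so the 1st, 3rd, 5th, ... of the partial from the right).
  doubled (with −9 where >9): 1 1 2 3 5 5 → sum 17
  kept as-is: 9 2 9 5 4 2 → sum 31
Total = 17 + 31 = 48.
Check digit = (10 − (48 mod 10)) mod 10 = 2.

2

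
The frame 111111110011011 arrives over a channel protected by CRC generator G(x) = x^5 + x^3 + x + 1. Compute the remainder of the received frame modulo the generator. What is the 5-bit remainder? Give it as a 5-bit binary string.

Modulo-2 division of 111111110011011 by 101011:
  pos 0: 111111 XOR 101011 = 010100
  pos 1: 101001 XOR 101011 = 000010
  pos 5: 101001 XOR 101011 = 000010
  pos 9: 101011 XOR 101011 = 000000
Remainder = 00000 (zero — the frame passes the CRC check).

00000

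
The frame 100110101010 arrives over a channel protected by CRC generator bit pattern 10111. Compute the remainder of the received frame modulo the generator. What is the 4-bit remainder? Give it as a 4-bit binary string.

Modulo-2 division of 100110101010 by 10111:
  pos 0: 10011 XOR 10111 = 00100
  pos 2: 10001 XOR 10111 = 00110
  pos 4: 11001 XOR 10111 = 01110
  pos 5: 11100 XOR 10111 = 01011
  pos 6: 10111 XOR 10111 = 00000
Remainder = 0000 (zero — the frame passes the CRC check).

0000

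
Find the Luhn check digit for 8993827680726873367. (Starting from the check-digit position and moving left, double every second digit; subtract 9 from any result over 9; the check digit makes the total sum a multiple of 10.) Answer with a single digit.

Partial digits right→left: 7 6 3 3 7 8 6 2 7 0 8 6 7 2 8 3 9 9 8
Double every second digit counting from the check-digit position (so the 1st, 3rd, 5th, ... of the partial from the right).
  doubled (with −9 where >9): 5 6 5 3 5 7 5 7 9 7 → sum 59
  kept as-is: 6 3 8 2 0 6 2 3 9 → sum 39
Total = 59 + 39 = 98.
Check digit = (10 − (98 mod 10)) mod 10 = 2.

2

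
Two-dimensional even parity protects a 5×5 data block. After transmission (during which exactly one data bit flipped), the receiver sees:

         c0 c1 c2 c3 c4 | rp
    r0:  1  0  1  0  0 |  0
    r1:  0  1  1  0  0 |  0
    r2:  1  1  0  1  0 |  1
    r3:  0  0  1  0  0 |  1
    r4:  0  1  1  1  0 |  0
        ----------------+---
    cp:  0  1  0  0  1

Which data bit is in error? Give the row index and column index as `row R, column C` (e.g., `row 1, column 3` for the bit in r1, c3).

Recompute each row's even parity and compare to rp:
  r0: data parity 0, sent rp 0 → ok
  r1: data parity 0, sent rp 0 → ok
  r2: data parity 1, sent rp 1 → ok
  r3: data parity 1, sent rp 1 → ok
  r4: data parity 1, sent rp 0 → mismatch
Recompute each column's even parity and compare to cp:
  c0: data parity 0, sent cp 0 → ok
  c1: data parity 1, sent cp 1 → ok
  c2: data parity 0, sent cp 0 → ok
  c3: data parity 0, sent cp 0 → ok
  c4: data parity 0, sent cp 1 → mismatch
Exactly one row (r4) and one column (c4) fail → the flipped bit is at their intersection.

row 4, column 4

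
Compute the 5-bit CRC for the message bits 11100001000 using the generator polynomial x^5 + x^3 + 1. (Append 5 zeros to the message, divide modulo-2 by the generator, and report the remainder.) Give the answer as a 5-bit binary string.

01010

Append 5 zeros: 1110000100000000. Divide by 101001 (XOR where the leading bit is 1):
  pos 0: 111000 XOR 101001 = 010001
  pos 1: 100010 XOR 101001 = 001011
  pos 3: 101110 XOR 101001 = 000111
  pos 6: 111000 XOR 101001 = 010001
  pos 7: 100010 XOR 101001 = 001011
  pos 9: 101100 XOR 101001 = 000101
Remainder (last 5 bits) = 01010. This is the CRC / FCS.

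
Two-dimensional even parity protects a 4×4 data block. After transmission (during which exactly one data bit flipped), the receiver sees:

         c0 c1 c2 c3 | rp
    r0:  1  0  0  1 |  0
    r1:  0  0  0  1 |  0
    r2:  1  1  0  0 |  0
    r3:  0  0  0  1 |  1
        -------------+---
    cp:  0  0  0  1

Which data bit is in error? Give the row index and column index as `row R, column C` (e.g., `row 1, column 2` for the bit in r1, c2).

row 1, column 1

Recompute each row's even parity and compare to rp:
  r0: data parity 0, sent rp 0 → ok
  r1: data parity 1, sent rp 0 → mismatch
  r2: data parity 0, sent rp 0 → ok
  r3: data parity 1, sent rp 1 → ok
Recompute each column's even parity and compare to cp:
  c0: data parity 0, sent cp 0 → ok
  c1: data parity 1, sent cp 0 → mismatch
  c2: data parity 0, sent cp 0 → ok
  c3: data parity 1, sent cp 1 → ok
Exactly one row (r1) and one column (c1) fail → the flipped bit is at their intersection.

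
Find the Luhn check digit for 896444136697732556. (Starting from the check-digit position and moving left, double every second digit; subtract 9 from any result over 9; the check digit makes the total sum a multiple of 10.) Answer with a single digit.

3

Partial digits right→left: 6 5 5 2 3 7 7 9 6 6 3 1 4 4 4 6 9 8
Double every second digit counting from the check-digit position (so the 1st, 3rd, 5th, ... of the partial from the right).
  doubled (with −9 where >9): 3 1 6 5 3 6 8 8 9 → sum 49
  kept as-is: 5 2 7 9 6 1 4 6 8 → sum 48
Total = 49 + 48 = 97.
Check digit = (10 − (97 mod 10)) mod 10 = 3.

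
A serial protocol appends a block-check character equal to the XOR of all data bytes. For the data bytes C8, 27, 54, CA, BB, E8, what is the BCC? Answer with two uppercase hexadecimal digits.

22

XOR the bytes together:
  start with 0xC8
  0xC8 ⊕ 0x27 = 0xEF
  0xEF ⊕ 0x54 = 0xBB
  0xBB ⊕ 0xCA = 0x71
  0x71 ⊕ 0xBB = 0xCA
  0xCA ⊕ 0xE8 = 0x22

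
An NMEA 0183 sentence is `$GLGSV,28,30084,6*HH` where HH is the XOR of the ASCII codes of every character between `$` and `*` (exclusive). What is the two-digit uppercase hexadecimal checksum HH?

66

XOR the ASCII codes of the payload characters:
  'G' = 0x47 → acc = 0x47
  'L' = 0x4C → acc = 0x0B
  'G' = 0x47 → acc = 0x4C
  'S' = 0x53 → acc = 0x1F
  'V' = 0x56 → acc = 0x49
  ',' = 0x2C → acc = 0x65
  '2' = 0x32 → acc = 0x57
  '8' = 0x38 → acc = 0x6F
  ',' = 0x2C → acc = 0x43
  '3' = 0x33 → acc = 0x70
  '0' = 0x30 → acc = 0x40
  '0' = 0x30 → acc = 0x70
  '8' = 0x38 → acc = 0x48
  '4' = 0x34 → acc = 0x7C
  ',' = 0x2C → acc = 0x50
  '6' = 0x36 → acc = 0x66
Checksum = 0x66.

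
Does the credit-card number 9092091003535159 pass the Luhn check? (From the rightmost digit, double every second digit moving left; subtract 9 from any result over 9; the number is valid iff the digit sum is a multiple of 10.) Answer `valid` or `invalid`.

valid

From the right, keep odd positions and double even positions (subtract 9 from any doubled value over 9):
  doubled (positions 2,4,...): 1 1 1 0 2 0 9 9 → sum 23
  kept (positions 1,3,...): 9 1 3 3 0 9 2 0 → sum 27
Total = 50.
50 mod 10 = 0, so the number is valid.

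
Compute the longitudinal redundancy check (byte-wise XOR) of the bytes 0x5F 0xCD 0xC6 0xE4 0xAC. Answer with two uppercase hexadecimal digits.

XOR the bytes together:
  start with 0x5F
  0x5F ⊕ 0xCD = 0x92
  0x92 ⊕ 0xC6 = 0x54
  0x54 ⊕ 0xE4 = 0xB0
  0xB0 ⊕ 0xAC = 0x1C

1C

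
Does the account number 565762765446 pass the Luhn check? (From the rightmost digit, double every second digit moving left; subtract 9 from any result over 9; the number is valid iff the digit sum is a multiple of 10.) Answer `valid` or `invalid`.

From the right, keep odd positions and double even positions (subtract 9 from any doubled value over 9):
  doubled (positions 2,4,...): 8 1 5 3 1 1 → sum 19
  kept (positions 1,3,...): 6 4 6 2 7 6 → sum 31
Total = 50.
50 mod 10 = 0, so the number is valid.

valid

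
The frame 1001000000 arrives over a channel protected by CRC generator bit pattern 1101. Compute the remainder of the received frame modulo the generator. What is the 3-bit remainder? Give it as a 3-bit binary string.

Modulo-2 division of 1001000000 by 1101:
  pos 0: 1001 XOR 1101 = 0100
  pos 1: 1000 XOR 1101 = 0101
  pos 2: 1010 XOR 1101 = 0111
  pos 3: 1110 XOR 1101 = 0011
  pos 5: 1100 XOR 1101 = 0001
Remainder = 010 (nonzero — an error is detected).

010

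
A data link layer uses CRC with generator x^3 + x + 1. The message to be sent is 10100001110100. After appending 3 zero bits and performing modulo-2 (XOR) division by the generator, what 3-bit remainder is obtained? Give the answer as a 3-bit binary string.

Append 3 zeros: 10100001110100000. Divide by 1011 (XOR where the leading bit is 1):
  pos 0: 1010 XOR 1011 = 0001
  pos 3: 1000 XOR 1011 = 0011
  pos 5: 1111 XOR 1011 = 0100
  pos 6: 1001 XOR 1011 = 0010
  pos 8: 1001 XOR 1011 = 0010
  pos 10: 1000 XOR 1011 = 0011
  pos 12: 1100 XOR 1011 = 0111
  pos 13: 1110 XOR 1011 = 0101
Remainder (last 3 bits) = 101. This is the CRC / FCS.

101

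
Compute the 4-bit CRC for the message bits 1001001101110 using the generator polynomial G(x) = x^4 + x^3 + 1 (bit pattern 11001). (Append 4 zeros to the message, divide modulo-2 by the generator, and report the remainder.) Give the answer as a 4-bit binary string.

Append 4 zeros: 10010011011100000. Divide by 11001 (XOR where the leading bit is 1):
  pos 0: 10010 XOR 11001 = 01011
  pos 1: 10110 XOR 11001 = 01111
  pos 2: 11111 XOR 11001 = 00110
  pos 4: 11010 XOR 11001 = 00011
  pos 7: 11111 XOR 11001 = 00110
  pos 9: 11000 XOR 11001 = 00001
Remainder (last 4 bits) = 1000. This is the CRC / FCS.

1000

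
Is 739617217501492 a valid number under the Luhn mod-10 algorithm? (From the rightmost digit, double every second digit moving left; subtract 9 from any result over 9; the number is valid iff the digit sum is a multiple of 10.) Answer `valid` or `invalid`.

From the right, keep odd positions and double even positions (subtract 9 from any doubled value over 9):
  doubled (positions 2,4,...): 9 2 1 2 5 3 6 → sum 28
  kept (positions 1,3,...): 2 4 0 7 2 1 9 7 → sum 32
Total = 60.
60 mod 10 = 0, so the number is valid.

valid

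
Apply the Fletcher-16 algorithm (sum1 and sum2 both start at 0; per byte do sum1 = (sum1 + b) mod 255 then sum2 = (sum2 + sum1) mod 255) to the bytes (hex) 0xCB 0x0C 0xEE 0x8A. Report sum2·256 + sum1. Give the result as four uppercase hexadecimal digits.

Running sums (mod 255):
  after byte 0 (0xCB): sum1=203, sum2=203
  after byte 1 (0x0C): sum1=215, sum2=163
  after byte 2 (0xEE): sum1=198, sum2=106
  after byte 3 (0x8A): sum1=81, sum2=187
Checksum = sum2·256 + sum1 = 187·256 + 81 = 47953 = 0xBB51.

BB51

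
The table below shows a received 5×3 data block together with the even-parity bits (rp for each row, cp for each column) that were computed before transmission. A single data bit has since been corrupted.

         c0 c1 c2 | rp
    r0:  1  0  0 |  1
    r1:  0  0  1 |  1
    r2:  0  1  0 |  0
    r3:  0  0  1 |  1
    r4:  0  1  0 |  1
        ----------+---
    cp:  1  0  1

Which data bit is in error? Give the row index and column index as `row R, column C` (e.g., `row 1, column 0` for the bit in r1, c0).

row 2, column 2

Recompute each row's even parity and compare to rp:
  r0: data parity 1, sent rp 1 → ok
  r1: data parity 1, sent rp 1 → ok
  r2: data parity 1, sent rp 0 → mismatch
  r3: data parity 1, sent rp 1 → ok
  r4: data parity 1, sent rp 1 → ok
Recompute each column's even parity and compare to cp:
  c0: data parity 1, sent cp 1 → ok
  c1: data parity 0, sent cp 0 → ok
  c2: data parity 0, sent cp 1 → mismatch
Exactly one row (r2) and one column (c2) fail → the flipped bit is at their intersection.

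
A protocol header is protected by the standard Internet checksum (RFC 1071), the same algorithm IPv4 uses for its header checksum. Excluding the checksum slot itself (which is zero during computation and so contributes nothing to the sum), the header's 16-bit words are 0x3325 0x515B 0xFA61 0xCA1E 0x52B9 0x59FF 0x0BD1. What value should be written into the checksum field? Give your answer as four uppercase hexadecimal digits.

One's-complement addition (fold any carry out of bit 15 back into bit 0):
  0x3325 + 0x515B = 0x08480
  0x8480 + 0xFA61 = 0x17EE1 → wrap carry → 0x7EE2
  0x7EE2 + 0xCA1E = 0x14900 → wrap carry → 0x4901
  0x4901 + 0x52B9 = 0x09BBA
  0x9BBA + 0x59FF = 0x0F5B9
  0xF5B9 + 0x0BD1 = 0x1018A → wrap carry → 0x018B
One's-complement sum = 0x018B.
Checksum = ~0x018B & 0xFFFF = 0xFE74.

FE74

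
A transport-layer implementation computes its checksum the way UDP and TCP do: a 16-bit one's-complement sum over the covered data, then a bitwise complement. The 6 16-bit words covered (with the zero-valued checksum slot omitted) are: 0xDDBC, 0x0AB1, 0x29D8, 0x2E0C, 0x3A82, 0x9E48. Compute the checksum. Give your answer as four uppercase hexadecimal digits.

E6E2

One's-complement addition (fold any carry out of bit 15 back into bit 0):
  0xDDBC + 0x0AB1 = 0x0E86D
  0xE86D + 0x29D8 = 0x11245 → wrap carry → 0x1246
  0x1246 + 0x2E0C = 0x04052
  0x4052 + 0x3A82 = 0x07AD4
  0x7AD4 + 0x9E48 = 0x1191C → wrap carry → 0x191D
One's-complement sum = 0x191D.
Checksum = ~0x191D & 0xFFFF = 0xE6E2.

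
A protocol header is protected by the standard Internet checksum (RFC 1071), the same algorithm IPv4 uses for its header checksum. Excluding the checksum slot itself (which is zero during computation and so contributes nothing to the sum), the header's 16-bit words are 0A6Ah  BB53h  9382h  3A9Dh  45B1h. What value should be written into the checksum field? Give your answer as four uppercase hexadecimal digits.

One's-complement addition (fold any carry out of bit 15 back into bit 0):
  0x0A6A + 0xBB53 = 0x0C5BD
  0xC5BD + 0x9382 = 0x1593F → wrap carry → 0x5940
  0x5940 + 0x3A9D = 0x093DD
  0x93DD + 0x45B1 = 0x0D98E
One's-complement sum = 0xD98E.
Checksum = ~0xD98E & 0xFFFF = 0x2671.

2671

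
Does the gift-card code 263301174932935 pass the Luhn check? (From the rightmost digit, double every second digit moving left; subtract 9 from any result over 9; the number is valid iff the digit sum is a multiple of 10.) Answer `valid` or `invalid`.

From the right, keep odd positions and double even positions (subtract 9 from any doubled value over 9):
  doubled (positions 2,4,...): 6 4 9 5 2 6 3 → sum 35
  kept (positions 1,3,...): 5 9 3 4 1 0 3 2 → sum 27
Total = 62.
62 mod 10 = 2, so the number is invalid.

invalid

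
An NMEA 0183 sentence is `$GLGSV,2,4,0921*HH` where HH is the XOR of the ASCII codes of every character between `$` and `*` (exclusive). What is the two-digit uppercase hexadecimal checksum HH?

69

XOR the ASCII codes of the payload characters:
  'G' = 0x47 → acc = 0x47
  'L' = 0x4C → acc = 0x0B
  'G' = 0x47 → acc = 0x4C
  'S' = 0x53 → acc = 0x1F
  'V' = 0x56 → acc = 0x49
  ',' = 0x2C → acc = 0x65
  '2' = 0x32 → acc = 0x57
  ',' = 0x2C → acc = 0x7B
  '4' = 0x34 → acc = 0x4F
  ',' = 0x2C → acc = 0x63
  '0' = 0x30 → acc = 0x53
  '9' = 0x39 → acc = 0x6A
  '2' = 0x32 → acc = 0x58
  '1' = 0x31 → acc = 0x69
Checksum = 0x69.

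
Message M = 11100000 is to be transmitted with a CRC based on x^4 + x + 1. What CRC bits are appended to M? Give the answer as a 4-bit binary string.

Append 4 zeros: 111000000000. Divide by 10011 (XOR where the leading bit is 1):
  pos 0: 11100 XOR 10011 = 01111
  pos 1: 11110 XOR 10011 = 01101
  pos 2: 11010 XOR 10011 = 01001
  pos 3: 10010 XOR 10011 = 00001
  pos 7: 10000 XOR 10011 = 00011
Remainder (last 4 bits) = 0011. This is the CRC / FCS.

0011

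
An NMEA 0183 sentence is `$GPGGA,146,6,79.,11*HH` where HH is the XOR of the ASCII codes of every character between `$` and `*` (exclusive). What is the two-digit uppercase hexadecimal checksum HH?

XOR the ASCII codes of the payload characters:
  'G' = 0x47 → acc = 0x47
  'P' = 0x50 → acc = 0x17
  'G' = 0x47 → acc = 0x50
  'G' = 0x47 → acc = 0x17
  'A' = 0x41 → acc = 0x56
  ',' = 0x2C → acc = 0x7A
  '1' = 0x31 → acc = 0x4B
  '4' = 0x34 → acc = 0x7F
  '6' = 0x36 → acc = 0x49
  ',' = 0x2C → acc = 0x65
  '6' = 0x36 → acc = 0x53
  ',' = 0x2C → acc = 0x7F
  '7' = 0x37 → acc = 0x48
  '9' = 0x39 → acc = 0x71
  '.' = 0x2E → acc = 0x5F
  ',' = 0x2C → acc = 0x73
  '1' = 0x31 → acc = 0x42
  '1' = 0x31 → acc = 0x73
Checksum = 0x73.

73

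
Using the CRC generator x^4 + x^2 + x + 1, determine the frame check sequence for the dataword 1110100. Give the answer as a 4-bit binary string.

Append 4 zeros: 11101000000. Divide by 10111 (XOR where the leading bit is 1):
  pos 0: 11101 XOR 10111 = 01010
  pos 1: 10100 XOR 10111 = 00011
  pos 4: 11000 XOR 10111 = 01111
  pos 5: 11110 XOR 10111 = 01001
  pos 6: 10010 XOR 10111 = 00101
Remainder (last 4 bits) = 0101. This is the CRC / FCS.

0101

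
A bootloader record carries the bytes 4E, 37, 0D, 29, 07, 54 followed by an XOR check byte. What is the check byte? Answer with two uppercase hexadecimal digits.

XOR the bytes together:
  start with 0x4E
  0x4E ⊕ 0x37 = 0x79
  0x79 ⊕ 0x0D = 0x74
  0x74 ⊕ 0x29 = 0x5D
  0x5D ⊕ 0x07 = 0x5A
  0x5A ⊕ 0x54 = 0x0E

0E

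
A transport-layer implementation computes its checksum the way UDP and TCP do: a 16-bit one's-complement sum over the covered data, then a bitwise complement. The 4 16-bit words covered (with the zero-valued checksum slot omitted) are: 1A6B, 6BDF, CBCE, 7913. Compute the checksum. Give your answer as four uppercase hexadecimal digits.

One's-complement addition (fold any carry out of bit 15 back into bit 0):
  0x1A6B + 0x6BDF = 0x0864A
  0x864A + 0xCBCE = 0x15218 → wrap carry → 0x5219
  0x5219 + 0x7913 = 0x0CB2C
One's-complement sum = 0xCB2C.
Checksum = ~0xCB2C & 0xFFFF = 0x34D3.

34D3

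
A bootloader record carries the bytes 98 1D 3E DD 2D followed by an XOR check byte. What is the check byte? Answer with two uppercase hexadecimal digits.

XOR the bytes together:
  start with 0x98
  0x98 ⊕ 0x1D = 0x85
  0x85 ⊕ 0x3E = 0xBB
  0xBB ⊕ 0xDD = 0x66
  0x66 ⊕ 0x2D = 0x4B

4B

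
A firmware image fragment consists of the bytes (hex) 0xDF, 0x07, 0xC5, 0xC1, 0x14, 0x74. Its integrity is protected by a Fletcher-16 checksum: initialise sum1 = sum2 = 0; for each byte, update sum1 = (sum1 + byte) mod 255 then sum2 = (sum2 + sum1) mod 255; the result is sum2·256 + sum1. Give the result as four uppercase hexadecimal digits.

5BF6

Running sums (mod 255):
  after byte 0 (0xDF): sum1=223, sum2=223
  after byte 1 (0x07): sum1=230, sum2=198
  after byte 2 (0xC5): sum1=172, sum2=115
  after byte 3 (0xC1): sum1=110, sum2=225
  after byte 4 (0x14): sum1=130, sum2=100
  after byte 5 (0x74): sum1=246, sum2=91
Checksum = sum2·256 + sum1 = 91·256 + 246 = 23542 = 0x5BF6.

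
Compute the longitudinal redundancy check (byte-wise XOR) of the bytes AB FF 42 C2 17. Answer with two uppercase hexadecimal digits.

XOR the bytes together:
  start with 0xAB
  0xAB ⊕ 0xFF = 0x54
  0x54 ⊕ 0x42 = 0x16
  0x16 ⊕ 0xC2 = 0xD4
  0xD4 ⊕ 0x17 = 0xC3

C3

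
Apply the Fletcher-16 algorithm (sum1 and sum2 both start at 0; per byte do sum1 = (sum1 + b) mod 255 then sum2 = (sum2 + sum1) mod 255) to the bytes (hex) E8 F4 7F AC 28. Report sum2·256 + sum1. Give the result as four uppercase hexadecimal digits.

Running sums (mod 255):
  after byte 0 (E8): sum1=232, sum2=232
  after byte 1 (F4): sum1=221, sum2=198
  after byte 2 (7F): sum1=93, sum2=36
  after byte 3 (AC): sum1=10, sum2=46
  after byte 4 (28): sum1=50, sum2=96
Checksum = sum2·256 + sum1 = 96·256 + 50 = 24626 = 0x6032.

6032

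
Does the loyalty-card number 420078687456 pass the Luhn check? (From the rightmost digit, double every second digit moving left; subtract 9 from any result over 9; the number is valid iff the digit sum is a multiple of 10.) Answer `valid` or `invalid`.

valid

From the right, keep odd positions and double even positions (subtract 9 from any doubled value over 9):
  doubled (positions 2,4,...): 1 5 3 5 0 8 → sum 22
  kept (positions 1,3,...): 6 4 8 8 0 2 → sum 28
Total = 50.
50 mod 10 = 0, so the number is valid.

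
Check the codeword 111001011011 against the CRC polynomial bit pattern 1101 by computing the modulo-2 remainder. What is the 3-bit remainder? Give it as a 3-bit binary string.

001

Modulo-2 division of 111001011011 by 1101:
  pos 0: 1110 XOR 1101 = 0011
  pos 2: 1101 XOR 1101 = 0000
  pos 7: 1101 XOR 1101 = 0000
Remainder = 001 (nonzero — an error is detected).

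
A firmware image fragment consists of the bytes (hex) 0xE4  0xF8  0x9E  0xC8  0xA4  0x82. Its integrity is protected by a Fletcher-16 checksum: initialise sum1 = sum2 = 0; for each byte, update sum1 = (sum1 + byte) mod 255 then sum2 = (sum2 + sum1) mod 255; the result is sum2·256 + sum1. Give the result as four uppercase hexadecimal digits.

Running sums (mod 255):
  after byte 0 (0xE4): sum1=228, sum2=228
  after byte 1 (0xF8): sum1=221, sum2=194
  after byte 2 (0x9E): sum1=124, sum2=63
  after byte 3 (0xC8): sum1=69, sum2=132
  after byte 4 (0xA4): sum1=233, sum2=110
  after byte 5 (0x82): sum1=108, sum2=218
Checksum = sum2·256 + sum1 = 218·256 + 108 = 55916 = 0xDA6C.

DA6C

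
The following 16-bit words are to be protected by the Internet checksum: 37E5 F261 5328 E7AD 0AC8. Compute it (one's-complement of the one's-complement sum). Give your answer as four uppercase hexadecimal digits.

One's-complement addition (fold any carry out of bit 15 back into bit 0):
  0x37E5 + 0xF261 = 0x12A46 → wrap carry → 0x2A47
  0x2A47 + 0x5328 = 0x07D6F
  0x7D6F + 0xE7AD = 0x1651C → wrap carry → 0x651D
  0x651D + 0x0AC8 = 0x06FE5
One's-complement sum = 0x6FE5.
Checksum = ~0x6FE5 & 0xFFFF = 0x901A.

901A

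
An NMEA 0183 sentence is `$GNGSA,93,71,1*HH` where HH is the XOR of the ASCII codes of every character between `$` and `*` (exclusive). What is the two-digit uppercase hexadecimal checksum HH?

4D

XOR the ASCII codes of the payload characters:
  'G' = 0x47 → acc = 0x47
  'N' = 0x4E → acc = 0x09
  'G' = 0x47 → acc = 0x4E
  'S' = 0x53 → acc = 0x1D
  'A' = 0x41 → acc = 0x5C
  ',' = 0x2C → acc = 0x70
  '9' = 0x39 → acc = 0x49
  '3' = 0x33 → acc = 0x7A
  ',' = 0x2C → acc = 0x56
  '7' = 0x37 → acc = 0x61
  '1' = 0x31 → acc = 0x50
  ',' = 0x2C → acc = 0x7C
  '1' = 0x31 → acc = 0x4D
Checksum = 0x4D.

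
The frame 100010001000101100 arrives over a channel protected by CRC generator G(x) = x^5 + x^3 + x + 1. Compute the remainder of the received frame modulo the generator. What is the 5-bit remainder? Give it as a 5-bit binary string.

Modulo-2 division of 100010001000101100 by 101011:
  pos 0: 100010 XOR 101011 = 001001
  pos 2: 100100 XOR 101011 = 001111
  pos 4: 111110 XOR 101011 = 010101
  pos 5: 101010 XOR 101011 = 000001
  pos 10: 101011 XOR 101011 = 000000
Remainder = 00000 (zero — the frame passes the CRC check).

00000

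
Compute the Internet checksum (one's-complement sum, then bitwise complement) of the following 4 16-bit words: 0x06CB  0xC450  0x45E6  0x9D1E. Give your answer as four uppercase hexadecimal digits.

One's-complement addition (fold any carry out of bit 15 back into bit 0):
  0x06CB + 0xC450 = 0x0CB1B
  0xCB1B + 0x45E6 = 0x11101 → wrap carry → 0x1102
  0x1102 + 0x9D1E = 0x0AE20
One's-complement sum = 0xAE20.
Checksum = ~0xAE20 & 0xFFFF = 0x51DF.

51DF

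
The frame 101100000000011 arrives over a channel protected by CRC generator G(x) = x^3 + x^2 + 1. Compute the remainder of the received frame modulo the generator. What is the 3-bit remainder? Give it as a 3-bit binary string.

Modulo-2 division of 101100000000011 by 1101:
  pos 0: 1011 XOR 1101 = 0110
  pos 1: 1100 XOR 1101 = 0001
  pos 4: 1000 XOR 1101 = 0101
  pos 5: 1010 XOR 1101 = 0111
  pos 6: 1110 XOR 1101 = 0011
  pos 8: 1100 XOR 1101 = 0001
  pos 11: 1011 XOR 1101 = 0110
Remainder = 110 (nonzero — an error is detected).

110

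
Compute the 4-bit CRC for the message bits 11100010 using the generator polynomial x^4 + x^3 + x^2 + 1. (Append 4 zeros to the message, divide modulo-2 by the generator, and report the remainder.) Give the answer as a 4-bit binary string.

Append 4 zeros: 111000100000. Divide by 11101 (XOR where the leading bit is 1):
  pos 0: 11100 XOR 11101 = 00001
  pos 4: 10100 XOR 11101 = 01001
  pos 5: 10010 XOR 11101 = 01111
  pos 6: 11110 XOR 11101 = 00011
Remainder (last 4 bits) = 0110. This is the CRC / FCS.

0110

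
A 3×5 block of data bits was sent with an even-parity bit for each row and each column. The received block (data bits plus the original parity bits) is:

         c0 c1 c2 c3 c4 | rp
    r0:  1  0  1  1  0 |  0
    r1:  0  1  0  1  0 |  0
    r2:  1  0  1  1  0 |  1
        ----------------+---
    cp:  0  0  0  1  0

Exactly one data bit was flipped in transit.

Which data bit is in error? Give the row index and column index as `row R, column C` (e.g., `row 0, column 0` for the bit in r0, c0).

Recompute each row's even parity and compare to rp:
  r0: data parity 1, sent rp 0 → mismatch
  r1: data parity 0, sent rp 0 → ok
  r2: data parity 1, sent rp 1 → ok
Recompute each column's even parity and compare to cp:
  c0: data parity 0, sent cp 0 → ok
  c1: data parity 1, sent cp 0 → mismatch
  c2: data parity 0, sent cp 0 → ok
  c3: data parity 1, sent cp 1 → ok
  c4: data parity 0, sent cp 0 → ok
Exactly one row (r0) and one column (c1) fail → the flipped bit is at their intersection.

row 0, column 1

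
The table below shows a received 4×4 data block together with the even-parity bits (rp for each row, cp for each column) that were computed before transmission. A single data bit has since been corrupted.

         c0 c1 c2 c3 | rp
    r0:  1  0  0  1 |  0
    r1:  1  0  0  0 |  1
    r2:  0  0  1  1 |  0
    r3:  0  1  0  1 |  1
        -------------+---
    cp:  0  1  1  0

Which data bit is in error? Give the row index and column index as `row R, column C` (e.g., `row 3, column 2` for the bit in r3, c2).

row 3, column 3

Recompute each row's even parity and compare to rp:
  r0: data parity 0, sent rp 0 → ok
  r1: data parity 1, sent rp 1 → ok
  r2: data parity 0, sent rp 0 → ok
  r3: data parity 0, sent rp 1 → mismatch
Recompute each column's even parity and compare to cp:
  c0: data parity 0, sent cp 0 → ok
  c1: data parity 1, sent cp 1 → ok
  c2: data parity 1, sent cp 1 → ok
  c3: data parity 1, sent cp 0 → mismatch
Exactly one row (r3) and one column (c3) fail → the flipped bit is at their intersection.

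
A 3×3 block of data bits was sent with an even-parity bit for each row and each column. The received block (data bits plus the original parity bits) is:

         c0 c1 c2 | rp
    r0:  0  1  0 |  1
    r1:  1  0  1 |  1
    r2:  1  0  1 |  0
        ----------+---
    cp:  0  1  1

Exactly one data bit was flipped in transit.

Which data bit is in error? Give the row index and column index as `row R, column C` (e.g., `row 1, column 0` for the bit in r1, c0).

Recompute each row's even parity and compare to rp:
  r0: data parity 1, sent rp 1 → ok
  r1: data parity 0, sent rp 1 → mismatch
  r2: data parity 0, sent rp 0 → ok
Recompute each column's even parity and compare to cp:
  c0: data parity 0, sent cp 0 → ok
  c1: data parity 1, sent cp 1 → ok
  c2: data parity 0, sent cp 1 → mismatch
Exactly one row (r1) and one column (c2) fail → the flipped bit is at their intersection.

row 1, column 2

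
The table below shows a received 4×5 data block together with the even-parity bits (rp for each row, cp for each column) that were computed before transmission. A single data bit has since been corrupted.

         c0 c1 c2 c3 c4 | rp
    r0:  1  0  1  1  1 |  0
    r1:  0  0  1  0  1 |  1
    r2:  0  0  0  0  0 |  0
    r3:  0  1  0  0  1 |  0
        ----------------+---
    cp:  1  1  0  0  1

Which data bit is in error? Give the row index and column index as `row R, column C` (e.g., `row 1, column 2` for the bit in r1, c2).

row 1, column 3

Recompute each row's even parity and compare to rp:
  r0: data parity 0, sent rp 0 → ok
  r1: data parity 0, sent rp 1 → mismatch
  r2: data parity 0, sent rp 0 → ok
  r3: data parity 0, sent rp 0 → ok
Recompute each column's even parity and compare to cp:
  c0: data parity 1, sent cp 1 → ok
  c1: data parity 1, sent cp 1 → ok
  c2: data parity 0, sent cp 0 → ok
  c3: data parity 1, sent cp 0 → mismatch
  c4: data parity 1, sent cp 1 → ok
Exactly one row (r1) and one column (c3) fail → the flipped bit is at their intersection.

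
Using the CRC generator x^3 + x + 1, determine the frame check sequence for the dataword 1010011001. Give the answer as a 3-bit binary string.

Append 3 zeros: 1010011001000. Divide by 1011 (XOR where the leading bit is 1):
  pos 0: 1010 XOR 1011 = 0001
  pos 3: 1011 XOR 1011 = 0000
  pos 9: 1000 XOR 1011 = 0011
Remainder (last 3 bits) = 011. This is the CRC / FCS.

011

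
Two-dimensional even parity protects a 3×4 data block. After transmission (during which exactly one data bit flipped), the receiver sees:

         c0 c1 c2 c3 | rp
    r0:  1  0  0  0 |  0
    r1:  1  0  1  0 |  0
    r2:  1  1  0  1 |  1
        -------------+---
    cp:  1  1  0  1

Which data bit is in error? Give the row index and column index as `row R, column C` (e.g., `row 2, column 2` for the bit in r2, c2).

row 0, column 2

Recompute each row's even parity and compare to rp:
  r0: data parity 1, sent rp 0 → mismatch
  r1: data parity 0, sent rp 0 → ok
  r2: data parity 1, sent rp 1 → ok
Recompute each column's even parity and compare to cp:
  c0: data parity 1, sent cp 1 → ok
  c1: data parity 1, sent cp 1 → ok
  c2: data parity 1, sent cp 0 → mismatch
  c3: data parity 1, sent cp 1 → ok
Exactly one row (r0) and one column (c2) fail → the flipped bit is at their intersection.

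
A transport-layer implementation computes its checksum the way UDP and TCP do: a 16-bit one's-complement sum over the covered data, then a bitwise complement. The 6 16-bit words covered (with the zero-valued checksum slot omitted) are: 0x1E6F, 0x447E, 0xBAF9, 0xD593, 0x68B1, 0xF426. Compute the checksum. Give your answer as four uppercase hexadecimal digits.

AFAC

One's-complement addition (fold any carry out of bit 15 back into bit 0):
  0x1E6F + 0x447E = 0x062ED
  0x62ED + 0xBAF9 = 0x11DE6 → wrap carry → 0x1DE7
  0x1DE7 + 0xD593 = 0x0F37A
  0xF37A + 0x68B1 = 0x15C2B → wrap carry → 0x5C2C
  0x5C2C + 0xF426 = 0x15052 → wrap carry → 0x5053
One's-complement sum = 0x5053.
Checksum = ~0x5053 & 0xFFFF = 0xAFAC.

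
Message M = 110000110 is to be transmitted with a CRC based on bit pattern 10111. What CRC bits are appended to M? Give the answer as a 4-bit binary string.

1100

Append 4 zeros: 1100001100000. Divide by 10111 (XOR where the leading bit is 1):
  pos 0: 11000 XOR 10111 = 01111
  pos 1: 11110 XOR 10111 = 01001
  pos 2: 10011 XOR 10111 = 00100
  pos 4: 10010 XOR 10111 = 00101
  pos 6: 10100 XOR 10111 = 00011
Remainder (last 4 bits) = 1100. This is the CRC / FCS.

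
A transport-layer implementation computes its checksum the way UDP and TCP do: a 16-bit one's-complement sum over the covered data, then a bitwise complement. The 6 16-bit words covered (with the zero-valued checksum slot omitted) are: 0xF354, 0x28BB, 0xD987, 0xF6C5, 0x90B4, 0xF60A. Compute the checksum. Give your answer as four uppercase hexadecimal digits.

8CE2

One's-complement addition (fold any carry out of bit 15 back into bit 0):
  0xF354 + 0x28BB = 0x11C0F → wrap carry → 0x1C10
  0x1C10 + 0xD987 = 0x0F597
  0xF597 + 0xF6C5 = 0x1EC5C → wrap carry → 0xEC5D
  0xEC5D + 0x90B4 = 0x17D11 → wrap carry → 0x7D12
  0x7D12 + 0xF60A = 0x1731C → wrap carry → 0x731D
One's-complement sum = 0x731D.
Checksum = ~0x731D & 0xFFFF = 0x8CE2.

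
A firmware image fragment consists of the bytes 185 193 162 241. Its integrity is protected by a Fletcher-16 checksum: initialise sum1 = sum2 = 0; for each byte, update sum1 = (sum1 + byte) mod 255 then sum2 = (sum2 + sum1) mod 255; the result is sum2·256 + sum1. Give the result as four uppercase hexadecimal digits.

Running sums (mod 255):
  after byte 0 (185): sum1=185, sum2=185
  after byte 1 (193): sum1=123, sum2=53
  after byte 2 (162): sum1=30, sum2=83
  after byte 3 (241): sum1=16, sum2=99
Checksum = sum2·256 + sum1 = 99·256 + 16 = 25360 = 0x6310.

6310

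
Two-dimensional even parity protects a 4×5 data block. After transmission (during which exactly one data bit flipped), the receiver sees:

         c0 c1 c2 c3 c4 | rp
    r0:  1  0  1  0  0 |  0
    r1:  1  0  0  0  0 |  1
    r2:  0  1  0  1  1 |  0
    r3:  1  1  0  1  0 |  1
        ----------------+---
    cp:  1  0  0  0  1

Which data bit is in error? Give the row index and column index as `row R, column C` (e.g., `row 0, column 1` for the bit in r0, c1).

row 2, column 2

Recompute each row's even parity and compare to rp:
  r0: data parity 0, sent rp 0 → ok
  r1: data parity 1, sent rp 1 → ok
  r2: data parity 1, sent rp 0 → mismatch
  r3: data parity 1, sent rp 1 → ok
Recompute each column's even parity and compare to cp:
  c0: data parity 1, sent cp 1 → ok
  c1: data parity 0, sent cp 0 → ok
  c2: data parity 1, sent cp 0 → mismatch
  c3: data parity 0, sent cp 0 → ok
  c4: data parity 1, sent cp 1 → ok
Exactly one row (r2) and one column (c2) fail → the flipped bit is at their intersection.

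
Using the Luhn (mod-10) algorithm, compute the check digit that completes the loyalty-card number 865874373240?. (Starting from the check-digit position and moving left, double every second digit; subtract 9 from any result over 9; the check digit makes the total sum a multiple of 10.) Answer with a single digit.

Partial digits right→left: 0 4 2 3 7 3 4 7 8 5 6 8
Double every second digit counting from the check-digit position (so the 1st, 3rd, 5th, ... of the partial from the right).
  doubled (with −9 where >9): 0 4 5 8 7 3 → sum 27
  kept as-is: 4 3 3 7 5 8 → sum 30
Total = 27 + 30 = 57.
Check digit = (10 − (57 mod 10)) mod 10 = 3.

3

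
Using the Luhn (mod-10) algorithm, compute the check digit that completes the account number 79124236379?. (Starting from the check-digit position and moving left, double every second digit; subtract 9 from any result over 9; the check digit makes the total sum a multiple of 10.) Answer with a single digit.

8

Partial digits right→left: 9 7 3 6 3 2 4 2 1 9 7
Double every second digit counting from the check-digit position (so the 1st, 3rd, 5th, ... of the partial from the right).
  doubled (with −9 where >9): 9 6 6 8 2 5 → sum 36
  kept as-is: 7 6 2 2 9 → sum 26
Total = 36 + 26 = 62.
Check digit = (10 − (62 mod 10)) mod 10 = 8.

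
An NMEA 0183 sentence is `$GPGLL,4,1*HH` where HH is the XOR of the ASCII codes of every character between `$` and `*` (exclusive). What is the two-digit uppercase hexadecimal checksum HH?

55

XOR the ASCII codes of the payload characters:
  'G' = 0x47 → acc = 0x47
  'P' = 0x50 → acc = 0x17
  'G' = 0x47 → acc = 0x50
  'L' = 0x4C → acc = 0x1C
  'L' = 0x4C → acc = 0x50
  ',' = 0x2C → acc = 0x7C
  '4' = 0x34 → acc = 0x48
  ',' = 0x2C → acc = 0x64
  '1' = 0x31 → acc = 0x55
Checksum = 0x55.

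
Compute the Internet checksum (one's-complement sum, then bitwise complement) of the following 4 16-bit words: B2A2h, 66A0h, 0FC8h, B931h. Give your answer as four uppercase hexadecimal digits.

One's-complement addition (fold any carry out of bit 15 back into bit 0):
  0xB2A2 + 0x66A0 = 0x11942 → wrap carry → 0x1943
  0x1943 + 0x0FC8 = 0x0290B
  0x290B + 0xB931 = 0x0E23C
One's-complement sum = 0xE23C.
Checksum = ~0xE23C & 0xFFFF = 0x1DC3.

1DC3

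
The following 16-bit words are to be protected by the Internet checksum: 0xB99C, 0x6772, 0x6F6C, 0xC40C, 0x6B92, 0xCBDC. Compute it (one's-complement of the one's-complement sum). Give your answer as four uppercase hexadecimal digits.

7408

One's-complement addition (fold any carry out of bit 15 back into bit 0):
  0xB99C + 0x6772 = 0x1210E → wrap carry → 0x210F
  0x210F + 0x6F6C = 0x0907B
  0x907B + 0xC40C = 0x15487 → wrap carry → 0x5488
  0x5488 + 0x6B92 = 0x0C01A
  0xC01A + 0xCBDC = 0x18BF6 → wrap carry → 0x8BF7
One's-complement sum = 0x8BF7.
Checksum = ~0x8BF7 & 0xFFFF = 0x7408.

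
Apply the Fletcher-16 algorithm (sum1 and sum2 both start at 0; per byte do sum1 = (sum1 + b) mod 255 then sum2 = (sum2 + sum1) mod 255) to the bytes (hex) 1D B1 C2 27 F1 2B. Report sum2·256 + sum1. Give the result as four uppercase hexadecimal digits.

B6D5

Running sums (mod 255):
  after byte 0 (1D): sum1=29, sum2=29
  after byte 1 (B1): sum1=206, sum2=235
  after byte 2 (C2): sum1=145, sum2=125
  after byte 3 (27): sum1=184, sum2=54
  after byte 4 (F1): sum1=170, sum2=224
  after byte 5 (2B): sum1=213, sum2=182
Checksum = sum2·256 + sum1 = 182·256 + 213 = 46805 = 0xB6D5.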